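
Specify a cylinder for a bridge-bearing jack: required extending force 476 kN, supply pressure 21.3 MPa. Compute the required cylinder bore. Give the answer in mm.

Extension force acts on the full piston face: F = P × (π/4)D².
D = √(4F / (πP)) = √(4 × 476 kN / (π × 21.3 MPa))

D ≈ 169 mm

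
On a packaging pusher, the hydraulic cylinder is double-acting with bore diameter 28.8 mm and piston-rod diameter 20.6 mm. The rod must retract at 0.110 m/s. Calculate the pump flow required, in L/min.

Rod-side annular area A_ann = π/4 × (28.8² − 20.6²) = 318.1 mm^2
Q = A × v

Q ≈ 2.10 L/min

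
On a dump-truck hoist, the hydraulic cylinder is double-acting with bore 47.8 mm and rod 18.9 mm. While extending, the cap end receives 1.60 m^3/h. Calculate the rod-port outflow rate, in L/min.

Cap-side area A_cap = π/4 × (47.8 mm)² = 1795 mm^2
Rod-side annular area A_ann = π/4 × (47.8² − 18.9²) = 1514 mm^2
Piston speed v = Q_in/A_cap; rod-end outflow Q_out = v × A_ann = Q_in × A_ann/A_cap.

Q_out ≈ 22.5 L/min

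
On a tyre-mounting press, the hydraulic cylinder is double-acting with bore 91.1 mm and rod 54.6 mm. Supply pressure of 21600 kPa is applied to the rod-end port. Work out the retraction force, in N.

F ≈ 90200 N

Rod-side annular area A_ann = π/4 × (91.1² − 54.6²) = 4177 mm^2
On retraction the pressure acts on the annular area (bore minus rod).
F = P × A_ann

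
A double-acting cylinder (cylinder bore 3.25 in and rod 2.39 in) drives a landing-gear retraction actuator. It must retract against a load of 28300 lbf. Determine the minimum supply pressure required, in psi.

P ≈ 7430 psi

Rod-side annular area A_ann = π/4 × (3.25² − 2.39²) = 3.809 in^2
Retraction: pressure acts on the annular area.
P = F / A = 28300 lbf / A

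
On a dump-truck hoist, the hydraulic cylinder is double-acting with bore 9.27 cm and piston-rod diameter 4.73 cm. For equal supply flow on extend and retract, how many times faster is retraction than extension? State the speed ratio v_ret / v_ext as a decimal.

Cap-side area A_cap = π/4 × (9.27 cm)² = 67.49 cm^2
Rod-side annular area A_ann = π/4 × (9.27² − 4.73²) = 49.92 cm^2
For equal Q, v ∝ 1/A, so v_ret/v_ext = A_cap/A_ann.

v_ret/v_ext ≈ 1.35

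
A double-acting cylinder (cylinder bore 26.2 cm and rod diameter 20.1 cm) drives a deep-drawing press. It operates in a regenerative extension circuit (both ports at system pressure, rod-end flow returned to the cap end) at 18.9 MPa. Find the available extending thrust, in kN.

F ≈ 600 kN

With equal pressure on both faces, forces on the annular region cancel; the net push is pressure × rod cross-section.
Rod cross-section A_rod = π/4 × (20.1 cm)² = 317.3 cm^2
F = P × A_rod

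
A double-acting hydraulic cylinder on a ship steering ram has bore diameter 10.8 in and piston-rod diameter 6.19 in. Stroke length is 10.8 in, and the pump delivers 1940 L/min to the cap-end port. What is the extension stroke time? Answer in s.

t ≈ 0.501 s

Cap-side area A_cap = π/4 × (10.8 in)² = 91.61 in^2
Swept volume V = A × L; t = V / Q = A·L / Q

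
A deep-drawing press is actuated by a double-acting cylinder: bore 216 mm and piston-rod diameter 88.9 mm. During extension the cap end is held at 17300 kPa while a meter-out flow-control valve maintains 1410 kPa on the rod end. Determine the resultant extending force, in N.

F ≈ 5.91e5 N

Cap-side area A_cap = π/4 × (216 mm)² = 36640 mm^2
Rod-side annular area A_ann = π/4 × (216² − 88.9²) = 30440 mm^2
Net thrust = P_cap·A_cap − P_rod·A_ann = 6.339e5 N − 42920 N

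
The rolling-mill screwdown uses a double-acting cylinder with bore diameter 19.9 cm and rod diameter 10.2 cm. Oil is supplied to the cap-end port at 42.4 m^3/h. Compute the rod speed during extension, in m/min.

v ≈ 22.7 m/min

Cap-side area A_cap = π/4 × (19.9 cm)² = 311.0 cm^2
v = Q / A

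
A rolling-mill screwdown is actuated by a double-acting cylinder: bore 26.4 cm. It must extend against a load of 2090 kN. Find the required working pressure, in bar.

Cap-side area A_cap = π/4 × (26.4 cm)² = 547.4 cm^2
P = F / A = 2090 kN / A

P ≈ 382 bar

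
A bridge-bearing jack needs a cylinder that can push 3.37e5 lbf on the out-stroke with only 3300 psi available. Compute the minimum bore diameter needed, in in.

Extension force acts on the full piston face: F = P × (π/4)D².
D = √(4F / (πP)) = √(4 × 3.37e5 lbf / (π × 3300 psi))

D ≈ 11.4 in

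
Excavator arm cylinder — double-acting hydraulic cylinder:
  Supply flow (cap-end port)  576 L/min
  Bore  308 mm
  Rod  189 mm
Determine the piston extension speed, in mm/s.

v ≈ 129 mm/s

Cap-side area A_cap = π/4 × (308 mm)² = 74510 mm^2
v = Q / A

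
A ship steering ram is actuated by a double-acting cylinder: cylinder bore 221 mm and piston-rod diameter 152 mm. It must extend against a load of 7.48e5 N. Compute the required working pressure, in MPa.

P ≈ 19.5 MPa

Cap-side area A_cap = π/4 × (221 mm)² = 38360 mm^2
P = F / A = 7.48e5 N / A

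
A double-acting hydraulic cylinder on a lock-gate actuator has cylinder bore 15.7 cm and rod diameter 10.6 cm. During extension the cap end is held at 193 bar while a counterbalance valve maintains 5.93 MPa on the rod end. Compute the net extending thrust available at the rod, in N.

F ≈ 3.11e5 N

Cap-side area A_cap = π/4 × (15.7 cm)² = 193.6 cm^2
Rod-side annular area A_ann = π/4 × (15.7² − 10.6²) = 105.3 cm^2
Net thrust = P_cap·A_cap − P_rod·A_ann = 3.736e5 N − 62470 N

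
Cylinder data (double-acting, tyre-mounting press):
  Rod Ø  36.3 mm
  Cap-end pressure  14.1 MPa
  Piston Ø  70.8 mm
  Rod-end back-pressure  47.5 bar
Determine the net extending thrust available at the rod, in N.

F ≈ 41700 N

Cap-side area A_cap = π/4 × (70.8 mm)² = 3937 mm^2
Rod-side annular area A_ann = π/4 × (70.8² − 36.3²) = 2902 mm^2
Net thrust = P_cap·A_cap − P_rod·A_ann = 55510 N − 13780 N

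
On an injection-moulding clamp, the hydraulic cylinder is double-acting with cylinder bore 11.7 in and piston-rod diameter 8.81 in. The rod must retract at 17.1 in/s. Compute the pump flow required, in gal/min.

Q ≈ 207 gal/min

Rod-side annular area A_ann = π/4 × (11.7² − 8.81²) = 46.55 in^2
Q = A × v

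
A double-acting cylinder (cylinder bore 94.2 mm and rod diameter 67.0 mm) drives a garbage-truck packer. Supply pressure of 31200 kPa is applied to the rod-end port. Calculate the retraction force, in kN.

F ≈ 107 kN

Rod-side annular area A_ann = π/4 × (94.2² − 67.0²) = 3444 mm^2
On retraction the pressure acts on the annular area (bore minus rod).
F = P × A_ann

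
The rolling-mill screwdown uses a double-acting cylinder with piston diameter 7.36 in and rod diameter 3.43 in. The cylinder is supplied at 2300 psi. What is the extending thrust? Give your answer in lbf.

Cap-side area A_cap = π/4 × (7.36 in)² = 42.54 in^2
F = P × A_cap = 2300 psi × A_cap

F ≈ 97900 lbf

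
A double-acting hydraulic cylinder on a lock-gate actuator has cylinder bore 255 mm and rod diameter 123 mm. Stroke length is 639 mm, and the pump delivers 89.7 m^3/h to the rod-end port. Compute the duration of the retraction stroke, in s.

t ≈ 1.01 s

Rod-side annular area A_ann = π/4 × (255² − 123²) = 39190 mm^2
Swept volume V = A × L; t = V / Q = A·L / Q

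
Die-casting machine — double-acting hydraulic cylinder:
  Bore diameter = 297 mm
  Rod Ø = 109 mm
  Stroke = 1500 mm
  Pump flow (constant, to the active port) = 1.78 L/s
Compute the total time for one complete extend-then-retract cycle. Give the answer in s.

Cap-side area A_cap = π/4 × (297 mm)² = 69280 mm^2
Rod-side annular area A_ann = π/4 × (297² − 109²) = 59950 mm^2
t_ext = A_cap·L/Q = 58.38 s
t_ret = A_ann·L/Q = 50.52 s
t_cycle = t_ext + t_ret

t ≈ 109 s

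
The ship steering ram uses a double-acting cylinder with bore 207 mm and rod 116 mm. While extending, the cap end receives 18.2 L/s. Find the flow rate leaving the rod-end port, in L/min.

Q_out ≈ 749 L/min

Cap-side area A_cap = π/4 × (207 mm)² = 33650 mm^2
Rod-side annular area A_ann = π/4 × (207² − 116²) = 23090 mm^2
Piston speed v = Q_in/A_cap; rod-end outflow Q_out = v × A_ann = Q_in × A_ann/A_cap.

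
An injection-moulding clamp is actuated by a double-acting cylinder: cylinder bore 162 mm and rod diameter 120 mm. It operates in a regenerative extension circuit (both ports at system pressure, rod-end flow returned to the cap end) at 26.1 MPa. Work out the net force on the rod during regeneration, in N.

F ≈ 2.95e5 N

With equal pressure on both faces, forces on the annular region cancel; the net push is pressure × rod cross-section.
Rod cross-section A_rod = π/4 × (120 mm)² = 11310 mm^2
F = P × A_rod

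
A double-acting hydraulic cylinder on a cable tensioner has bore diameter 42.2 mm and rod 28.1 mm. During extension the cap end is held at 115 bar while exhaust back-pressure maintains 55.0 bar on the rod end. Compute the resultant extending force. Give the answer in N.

F ≈ 11800 N

Cap-side area A_cap = π/4 × (42.2 mm)² = 1399 mm^2
Rod-side annular area A_ann = π/4 × (42.2² − 28.1²) = 778.5 mm^2
Net thrust = P_cap·A_cap − P_rod·A_ann = 16080 N − 4282 N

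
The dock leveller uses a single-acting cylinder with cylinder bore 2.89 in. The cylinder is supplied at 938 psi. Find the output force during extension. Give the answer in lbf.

Cap-side area A_cap = π/4 × (2.89 in)² = 6.560 in^2
F = P × A_cap = 938 psi × A_cap

F ≈ 6150 lbf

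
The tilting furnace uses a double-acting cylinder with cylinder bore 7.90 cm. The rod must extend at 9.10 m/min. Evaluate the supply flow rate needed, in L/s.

Cap-side area A_cap = π/4 × (7.90 cm)² = 49.02 cm^2
Q = A × v

Q ≈ 0.743 L/s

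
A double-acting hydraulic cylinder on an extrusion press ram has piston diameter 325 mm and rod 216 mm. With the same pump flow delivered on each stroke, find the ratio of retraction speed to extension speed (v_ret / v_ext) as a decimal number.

v_ret/v_ext ≈ 1.79

Cap-side area A_cap = π/4 × (325 mm)² = 82960 mm^2
Rod-side annular area A_ann = π/4 × (325² − 216²) = 46310 mm^2
For equal Q, v ∝ 1/A, so v_ret/v_ext = A_cap/A_ann.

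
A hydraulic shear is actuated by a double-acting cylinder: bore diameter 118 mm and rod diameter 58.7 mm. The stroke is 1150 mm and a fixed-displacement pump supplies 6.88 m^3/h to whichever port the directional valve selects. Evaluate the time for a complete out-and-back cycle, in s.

t ≈ 11.5 s

Cap-side area A_cap = π/4 × (118 mm)² = 10940 mm^2
Rod-side annular area A_ann = π/4 × (118² − 58.7²) = 8230 mm^2
t_ext = A_cap·L/Q = 6.581 s
t_ret = A_ann·L/Q = 4.952 s
t_cycle = t_ext + t_ret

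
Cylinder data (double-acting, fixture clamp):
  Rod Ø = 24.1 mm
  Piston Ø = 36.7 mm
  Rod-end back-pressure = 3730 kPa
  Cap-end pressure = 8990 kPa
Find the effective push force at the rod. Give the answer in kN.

F ≈ 7.27 kN

Cap-side area A_cap = π/4 × (36.7 mm)² = 1058 mm^2
Rod-side annular area A_ann = π/4 × (36.7² − 24.1²) = 601.7 mm^2
Net thrust = P_cap·A_cap − P_rod·A_ann = 9.510 kN − 2.244 kN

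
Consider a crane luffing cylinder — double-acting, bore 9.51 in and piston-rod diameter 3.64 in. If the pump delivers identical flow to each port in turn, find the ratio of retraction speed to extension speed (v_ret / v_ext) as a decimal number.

Cap-side area A_cap = π/4 × (9.51 in)² = 71.03 in^2
Rod-side annular area A_ann = π/4 × (9.51² − 3.64²) = 60.63 in^2
For equal Q, v ∝ 1/A, so v_ret/v_ext = A_cap/A_ann.

v_ret/v_ext ≈ 1.17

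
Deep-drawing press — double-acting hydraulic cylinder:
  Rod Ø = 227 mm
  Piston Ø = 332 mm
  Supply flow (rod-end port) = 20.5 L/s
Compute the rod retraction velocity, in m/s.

v ≈ 0.445 m/s

Rod-side annular area A_ann = π/4 × (332² − 227²) = 46100 mm^2
Flow into the rod-end port fills the annular volume.
v = Q / A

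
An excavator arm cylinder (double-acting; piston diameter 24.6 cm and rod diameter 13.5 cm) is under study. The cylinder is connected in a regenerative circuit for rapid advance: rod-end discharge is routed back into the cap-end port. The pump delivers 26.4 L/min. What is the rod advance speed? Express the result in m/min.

v ≈ 1.84 m/min

In regeneration the rod-end outflow joins the pump flow into the cap end, so the net volume the pump must supply per unit advance equals the rod cross-section area.
Rod cross-section A_rod = π/4 × (13.5 cm)² = 143.1 cm^2
v = Q_pump / A_rod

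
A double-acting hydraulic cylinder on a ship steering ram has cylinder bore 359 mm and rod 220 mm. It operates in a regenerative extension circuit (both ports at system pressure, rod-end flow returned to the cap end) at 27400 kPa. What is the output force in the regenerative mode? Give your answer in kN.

F ≈ 1040 kN

With equal pressure on both faces, forces on the annular region cancel; the net push is pressure × rod cross-section.
Rod cross-section A_rod = π/4 × (220 mm)² = 38010 mm^2
F = P × A_rod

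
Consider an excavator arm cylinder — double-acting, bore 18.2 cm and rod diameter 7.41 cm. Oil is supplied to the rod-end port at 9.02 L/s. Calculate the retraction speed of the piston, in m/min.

v ≈ 24.9 m/min

Rod-side annular area A_ann = π/4 × (18.2² − 7.41²) = 217.0 cm^2
Flow into the rod-end port fills the annular volume.
v = Q / A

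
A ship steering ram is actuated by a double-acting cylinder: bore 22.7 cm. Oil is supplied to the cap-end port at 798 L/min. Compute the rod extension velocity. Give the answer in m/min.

Cap-side area A_cap = π/4 × (22.7 cm)² = 404.7 cm^2
v = Q / A

v ≈ 19.7 m/min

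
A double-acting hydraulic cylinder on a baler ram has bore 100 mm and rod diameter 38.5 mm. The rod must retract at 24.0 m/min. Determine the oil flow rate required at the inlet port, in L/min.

Q ≈ 161 L/min

Rod-side annular area A_ann = π/4 × (100² − 38.5²) = 6690 mm^2
Q = A × v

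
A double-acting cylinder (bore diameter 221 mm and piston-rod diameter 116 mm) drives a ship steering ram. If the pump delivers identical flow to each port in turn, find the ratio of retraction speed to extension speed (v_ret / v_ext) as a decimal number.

Cap-side area A_cap = π/4 × (221 mm)² = 38360 mm^2
Rod-side annular area A_ann = π/4 × (221² − 116²) = 27790 mm^2
For equal Q, v ∝ 1/A, so v_ret/v_ext = A_cap/A_ann.

v_ret/v_ext ≈ 1.38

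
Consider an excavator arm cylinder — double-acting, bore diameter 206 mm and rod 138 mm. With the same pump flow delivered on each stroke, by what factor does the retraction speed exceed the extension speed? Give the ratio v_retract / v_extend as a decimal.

Cap-side area A_cap = π/4 × (206 mm)² = 33330 mm^2
Rod-side annular area A_ann = π/4 × (206² − 138²) = 18370 mm^2
For equal Q, v ∝ 1/A, so v_ret/v_ext = A_cap/A_ann.

v_ret/v_ext ≈ 1.81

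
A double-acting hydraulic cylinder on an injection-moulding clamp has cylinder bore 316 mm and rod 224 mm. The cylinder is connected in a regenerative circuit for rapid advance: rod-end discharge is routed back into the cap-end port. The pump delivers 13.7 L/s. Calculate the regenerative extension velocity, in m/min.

v ≈ 20.9 m/min

In regeneration the rod-end outflow joins the pump flow into the cap end, so the net volume the pump must supply per unit advance equals the rod cross-section area.
Rod cross-section A_rod = π/4 × (224 mm)² = 39410 mm^2
v = Q_pump / A_rod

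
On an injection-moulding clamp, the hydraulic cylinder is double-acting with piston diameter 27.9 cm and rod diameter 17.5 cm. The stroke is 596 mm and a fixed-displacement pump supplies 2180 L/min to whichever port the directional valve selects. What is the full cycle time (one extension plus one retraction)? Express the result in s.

t ≈ 1.61 s

Cap-side area A_cap = π/4 × (27.9 cm)² = 611.4 cm^2
Rod-side annular area A_ann = π/4 × (27.9² − 17.5²) = 370.8 cm^2
t_ext = A_cap·L/Q = 1.003 s
t_ret = A_ann·L/Q = 0.6083 s
t_cycle = t_ext + t_ret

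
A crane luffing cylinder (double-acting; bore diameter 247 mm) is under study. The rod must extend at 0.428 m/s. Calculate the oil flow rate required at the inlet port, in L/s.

Cap-side area A_cap = π/4 × (247 mm)² = 47920 mm^2
Q = A × v

Q ≈ 20.5 L/s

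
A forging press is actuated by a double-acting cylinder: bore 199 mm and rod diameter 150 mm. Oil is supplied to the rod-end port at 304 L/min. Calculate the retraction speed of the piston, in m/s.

v ≈ 0.377 m/s

Rod-side annular area A_ann = π/4 × (199² − 150²) = 13430 mm^2
Flow into the rod-end port fills the annular volume.
v = Q / A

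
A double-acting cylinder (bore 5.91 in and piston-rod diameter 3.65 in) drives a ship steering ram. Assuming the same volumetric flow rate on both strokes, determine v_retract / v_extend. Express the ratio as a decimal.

Cap-side area A_cap = π/4 × (5.91 in)² = 27.43 in^2
Rod-side annular area A_ann = π/4 × (5.91² − 3.65²) = 16.97 in^2
For equal Q, v ∝ 1/A, so v_ret/v_ext = A_cap/A_ann.

v_ret/v_ext ≈ 1.62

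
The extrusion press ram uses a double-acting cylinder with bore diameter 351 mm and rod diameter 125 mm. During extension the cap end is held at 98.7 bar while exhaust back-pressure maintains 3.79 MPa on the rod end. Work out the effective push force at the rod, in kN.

Cap-side area A_cap = π/4 × (351 mm)² = 96760 mm^2
Rod-side annular area A_ann = π/4 × (351² − 125²) = 84490 mm^2
Net thrust = P_cap·A_cap − P_rod·A_ann = 955.0 kN − 320.2 kN

F ≈ 635 kN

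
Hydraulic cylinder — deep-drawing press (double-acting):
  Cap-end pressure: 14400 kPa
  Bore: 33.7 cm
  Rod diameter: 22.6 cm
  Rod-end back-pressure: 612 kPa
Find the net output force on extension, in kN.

Cap-side area A_cap = π/4 × (33.7 cm)² = 892.0 cm^2
Rod-side annular area A_ann = π/4 × (33.7² − 22.6²) = 490.8 cm^2
Net thrust = P_cap·A_cap − P_rod·A_ann = 1284 kN − 30.04 kN

F ≈ 1250 kN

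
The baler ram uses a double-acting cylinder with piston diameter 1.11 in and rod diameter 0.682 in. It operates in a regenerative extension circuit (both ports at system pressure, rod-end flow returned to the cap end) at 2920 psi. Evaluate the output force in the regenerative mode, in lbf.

F ≈ 1070 lbf

With equal pressure on both faces, forces on the annular region cancel; the net push is pressure × rod cross-section.
Rod cross-section A_rod = π/4 × (0.682 in)² = 0.3653 in^2
F = P × A_rod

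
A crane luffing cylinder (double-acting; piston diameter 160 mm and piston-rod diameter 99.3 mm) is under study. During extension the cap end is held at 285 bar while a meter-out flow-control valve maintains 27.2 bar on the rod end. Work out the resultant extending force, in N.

Cap-side area A_cap = π/4 × (160 mm)² = 20110 mm^2
Rod-side annular area A_ann = π/4 × (160² − 99.3²) = 12360 mm^2
Net thrust = P_cap·A_cap − P_rod·A_ann = 5.730e5 N − 33620 N

F ≈ 5.39e5 N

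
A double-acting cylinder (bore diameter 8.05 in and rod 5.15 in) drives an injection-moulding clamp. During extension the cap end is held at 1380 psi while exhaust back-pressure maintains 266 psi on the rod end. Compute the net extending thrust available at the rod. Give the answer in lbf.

F ≈ 62200 lbf

Cap-side area A_cap = π/4 × (8.05 in)² = 50.90 in^2
Rod-side annular area A_ann = π/4 × (8.05² − 5.15²) = 30.07 in^2
Net thrust = P_cap·A_cap − P_rod·A_ann = 70240 lbf − 7997 lbf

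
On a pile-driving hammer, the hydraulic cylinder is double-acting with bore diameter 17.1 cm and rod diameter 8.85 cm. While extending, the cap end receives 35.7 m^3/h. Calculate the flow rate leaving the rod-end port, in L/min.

Q_out ≈ 436 L/min

Cap-side area A_cap = π/4 × (17.1 cm)² = 229.7 cm^2
Rod-side annular area A_ann = π/4 × (17.1² − 8.85²) = 168.1 cm^2
Piston speed v = Q_in/A_cap; rod-end outflow Q_out = v × A_ann = Q_in × A_ann/A_cap.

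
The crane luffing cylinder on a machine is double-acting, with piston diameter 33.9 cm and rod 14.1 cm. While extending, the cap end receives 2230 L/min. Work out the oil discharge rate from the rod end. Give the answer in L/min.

Q_out ≈ 1840 L/min

Cap-side area A_cap = π/4 × (33.9 cm)² = 902.6 cm^2
Rod-side annular area A_ann = π/4 × (33.9² − 14.1²) = 746.4 cm^2
Piston speed v = Q_in/A_cap; rod-end outflow Q_out = v × A_ann = Q_in × A_ann/A_cap.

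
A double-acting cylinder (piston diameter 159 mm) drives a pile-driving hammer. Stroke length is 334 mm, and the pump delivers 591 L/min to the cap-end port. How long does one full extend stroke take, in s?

t ≈ 0.673 s

Cap-side area A_cap = π/4 × (159 mm)² = 19860 mm^2
Swept volume V = A × L; t = V / Q = A·L / Q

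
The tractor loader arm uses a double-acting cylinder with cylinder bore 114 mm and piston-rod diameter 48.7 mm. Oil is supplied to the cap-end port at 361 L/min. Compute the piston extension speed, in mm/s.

v ≈ 589 mm/s

Cap-side area A_cap = π/4 × (114 mm)² = 10210 mm^2
v = Q / A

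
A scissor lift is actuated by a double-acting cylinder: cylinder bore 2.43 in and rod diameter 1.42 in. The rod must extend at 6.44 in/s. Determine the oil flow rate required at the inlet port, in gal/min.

Q ≈ 7.76 gal/min

Cap-side area A_cap = π/4 × (2.43 in)² = 4.638 in^2
Q = A × v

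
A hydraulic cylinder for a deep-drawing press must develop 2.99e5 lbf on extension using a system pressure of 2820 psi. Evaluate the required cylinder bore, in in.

D ≈ 11.6 in

Extension force acts on the full piston face: F = P × (π/4)D².
D = √(4F / (πP)) = √(4 × 2.99e5 lbf / (π × 2820 psi))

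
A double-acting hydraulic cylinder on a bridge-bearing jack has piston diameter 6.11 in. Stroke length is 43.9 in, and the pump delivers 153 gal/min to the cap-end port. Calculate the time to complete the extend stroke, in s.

t ≈ 2.19 s

Cap-side area A_cap = π/4 × (6.11 in)² = 29.32 in^2
Swept volume V = A × L; t = V / Q = A·L / Q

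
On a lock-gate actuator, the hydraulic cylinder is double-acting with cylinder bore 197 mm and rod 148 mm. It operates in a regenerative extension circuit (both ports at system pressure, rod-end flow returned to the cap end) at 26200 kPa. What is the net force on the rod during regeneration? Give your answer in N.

With equal pressure on both faces, forces on the annular region cancel; the net push is pressure × rod cross-section.
Rod cross-section A_rod = π/4 × (148 mm)² = 17200 mm^2
F = P × A_rod

F ≈ 4.51e5 N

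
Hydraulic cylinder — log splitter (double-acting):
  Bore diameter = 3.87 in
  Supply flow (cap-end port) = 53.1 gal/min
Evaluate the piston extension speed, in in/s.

Cap-side area A_cap = π/4 × (3.87 in)² = 11.76 in^2
v = Q / A

v ≈ 17.4 in/s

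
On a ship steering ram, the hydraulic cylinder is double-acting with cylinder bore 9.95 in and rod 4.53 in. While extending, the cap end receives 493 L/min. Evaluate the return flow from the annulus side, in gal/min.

Cap-side area A_cap = π/4 × (9.95 in)² = 77.76 in^2
Rod-side annular area A_ann = π/4 × (9.95² − 4.53²) = 61.64 in^2
Piston speed v = Q_in/A_cap; rod-end outflow Q_out = v × A_ann = Q_in × A_ann/A_cap.

Q_out ≈ 103 gal/min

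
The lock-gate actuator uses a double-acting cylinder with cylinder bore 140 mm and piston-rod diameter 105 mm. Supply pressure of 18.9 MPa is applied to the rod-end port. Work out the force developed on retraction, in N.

Rod-side annular area A_ann = π/4 × (140² − 105²) = 6735 mm^2
On retraction the pressure acts on the annular area (bore minus rod).
F = P × A_ann

F ≈ 1.27e5 N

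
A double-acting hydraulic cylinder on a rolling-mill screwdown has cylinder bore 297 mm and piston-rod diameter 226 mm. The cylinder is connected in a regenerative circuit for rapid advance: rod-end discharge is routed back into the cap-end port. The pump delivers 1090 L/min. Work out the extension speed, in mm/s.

In regeneration the rod-end outflow joins the pump flow into the cap end, so the net volume the pump must supply per unit advance equals the rod cross-section area.
Rod cross-section A_rod = π/4 × (226 mm)² = 40110 mm^2
v = Q_pump / A_rod

v ≈ 453 mm/s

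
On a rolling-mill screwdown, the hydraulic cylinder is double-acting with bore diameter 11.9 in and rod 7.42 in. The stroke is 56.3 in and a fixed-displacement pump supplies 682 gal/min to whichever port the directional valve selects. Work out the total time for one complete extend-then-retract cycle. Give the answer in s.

Cap-side area A_cap = π/4 × (11.9 in)² = 111.2 in^2
Rod-side annular area A_ann = π/4 × (11.9² − 7.42²) = 67.98 in^2
t_ext = A_cap·L/Q = 2.385 s
t_ret = A_ann·L/Q = 1.458 s
t_cycle = t_ext + t_ret

t ≈ 3.84 s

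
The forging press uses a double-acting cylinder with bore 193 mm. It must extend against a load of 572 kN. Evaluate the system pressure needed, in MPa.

Cap-side area A_cap = π/4 × (193 mm)² = 29260 mm^2
P = F / A = 572 kN / A

P ≈ 19.6 MPa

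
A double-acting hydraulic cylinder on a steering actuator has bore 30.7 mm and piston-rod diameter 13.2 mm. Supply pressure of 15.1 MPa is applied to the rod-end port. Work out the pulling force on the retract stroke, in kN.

Rod-side annular area A_ann = π/4 × (30.7² − 13.2²) = 603.4 mm^2
On retraction the pressure acts on the annular area (bore minus rod).
F = P × A_ann

F ≈ 9.11 kN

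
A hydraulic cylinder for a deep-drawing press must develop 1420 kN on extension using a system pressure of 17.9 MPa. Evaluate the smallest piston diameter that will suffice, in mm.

Extension force acts on the full piston face: F = P × (π/4)D².
D = √(4F / (πP)) = √(4 × 1420 kN / (π × 17.9 MPa))

D ≈ 318 mm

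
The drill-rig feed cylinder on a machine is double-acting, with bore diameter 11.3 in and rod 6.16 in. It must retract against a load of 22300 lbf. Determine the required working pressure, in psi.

Rod-side annular area A_ann = π/4 × (11.3² − 6.16²) = 70.49 in^2
Retraction: pressure acts on the annular area.
P = F / A = 22300 lbf / A

P ≈ 316 psi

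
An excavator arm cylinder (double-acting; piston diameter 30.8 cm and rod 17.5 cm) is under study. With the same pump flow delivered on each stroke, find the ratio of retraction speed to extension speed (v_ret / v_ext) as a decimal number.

v_ret/v_ext ≈ 1.48

Cap-side area A_cap = π/4 × (30.8 cm)² = 745.1 cm^2
Rod-side annular area A_ann = π/4 × (30.8² − 17.5²) = 504.5 cm^2
For equal Q, v ∝ 1/A, so v_ret/v_ext = A_cap/A_ann.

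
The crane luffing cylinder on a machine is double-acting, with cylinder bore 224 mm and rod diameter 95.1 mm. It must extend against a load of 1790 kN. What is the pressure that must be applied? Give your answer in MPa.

Cap-side area A_cap = π/4 × (224 mm)² = 39410 mm^2
P = F / A = 1790 kN / A

P ≈ 45.4 MPa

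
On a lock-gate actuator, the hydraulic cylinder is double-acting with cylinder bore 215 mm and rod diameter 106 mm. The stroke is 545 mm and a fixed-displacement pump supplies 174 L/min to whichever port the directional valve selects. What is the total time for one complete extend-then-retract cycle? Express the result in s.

Cap-side area A_cap = π/4 × (215 mm)² = 36310 mm^2
Rod-side annular area A_ann = π/4 × (215² − 106²) = 27480 mm^2
t_ext = A_cap·L/Q = 6.823 s
t_ret = A_ann·L/Q = 5.164 s
t_cycle = t_ext + t_ret

t ≈ 12.0 s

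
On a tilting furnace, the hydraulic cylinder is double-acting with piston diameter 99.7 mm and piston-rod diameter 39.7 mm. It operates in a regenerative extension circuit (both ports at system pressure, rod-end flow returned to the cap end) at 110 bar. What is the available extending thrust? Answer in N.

F ≈ 13600 N

With equal pressure on both faces, forces on the annular region cancel; the net push is pressure × rod cross-section.
Rod cross-section A_rod = π/4 × (39.7 mm)² = 1238 mm^2
F = P × A_rod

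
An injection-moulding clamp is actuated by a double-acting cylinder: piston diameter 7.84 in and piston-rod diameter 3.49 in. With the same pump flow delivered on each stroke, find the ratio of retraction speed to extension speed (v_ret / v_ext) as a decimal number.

v_ret/v_ext ≈ 1.25

Cap-side area A_cap = π/4 × (7.84 in)² = 48.27 in^2
Rod-side annular area A_ann = π/4 × (7.84² − 3.49²) = 38.71 in^2
For equal Q, v ∝ 1/A, so v_ret/v_ext = A_cap/A_ann.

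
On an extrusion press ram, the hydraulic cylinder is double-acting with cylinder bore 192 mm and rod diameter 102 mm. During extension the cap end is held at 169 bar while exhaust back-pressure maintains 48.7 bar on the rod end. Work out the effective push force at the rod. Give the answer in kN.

F ≈ 388 kN

Cap-side area A_cap = π/4 × (192 mm)² = 28950 mm^2
Rod-side annular area A_ann = π/4 × (192² − 102²) = 20780 mm^2
Net thrust = P_cap·A_cap − P_rod·A_ann = 489.3 kN − 101.2 kN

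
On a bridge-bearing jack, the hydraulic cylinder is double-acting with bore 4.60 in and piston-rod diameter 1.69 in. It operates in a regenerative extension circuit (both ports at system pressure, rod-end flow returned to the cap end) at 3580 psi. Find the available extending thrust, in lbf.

With equal pressure on both faces, forces on the annular region cancel; the net push is pressure × rod cross-section.
Rod cross-section A_rod = π/4 × (1.69 in)² = 2.243 in^2
F = P × A_rod

F ≈ 8030 lbf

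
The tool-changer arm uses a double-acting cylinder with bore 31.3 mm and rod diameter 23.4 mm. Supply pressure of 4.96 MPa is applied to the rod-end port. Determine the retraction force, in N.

F ≈ 1680 N

Rod-side annular area A_ann = π/4 × (31.3² − 23.4²) = 339.4 mm^2
On retraction the pressure acts on the annular area (bore minus rod).
F = P × A_ann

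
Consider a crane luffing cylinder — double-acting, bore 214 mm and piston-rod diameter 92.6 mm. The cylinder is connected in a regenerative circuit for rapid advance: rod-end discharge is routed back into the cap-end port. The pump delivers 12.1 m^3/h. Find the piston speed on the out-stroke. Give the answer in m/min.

In regeneration the rod-end outflow joins the pump flow into the cap end, so the net volume the pump must supply per unit advance equals the rod cross-section area.
Rod cross-section A_rod = π/4 × (92.6 mm)² = 6735 mm^2
v = Q_pump / A_rod

v ≈ 29.9 m/min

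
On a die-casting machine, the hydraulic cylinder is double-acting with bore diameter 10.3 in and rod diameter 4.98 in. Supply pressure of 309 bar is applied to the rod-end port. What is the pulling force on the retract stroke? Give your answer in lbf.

Rod-side annular area A_ann = π/4 × (10.3² − 4.98²) = 63.84 in^2
On retraction the pressure acts on the annular area (bore minus rod).
F = P × A_ann

F ≈ 2.86e5 lbf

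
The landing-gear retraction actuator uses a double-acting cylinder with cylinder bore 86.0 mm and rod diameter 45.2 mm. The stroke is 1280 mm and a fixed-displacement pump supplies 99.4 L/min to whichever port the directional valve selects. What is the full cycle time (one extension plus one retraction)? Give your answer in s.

Cap-side area A_cap = π/4 × (86.0 mm)² = 5809 mm^2
Rod-side annular area A_ann = π/4 × (86.0² − 45.2²) = 4204 mm^2
t_ext = A_cap·L/Q = 4.488 s
t_ret = A_ann·L/Q = 3.248 s
t_cycle = t_ext + t_ret

t ≈ 7.74 s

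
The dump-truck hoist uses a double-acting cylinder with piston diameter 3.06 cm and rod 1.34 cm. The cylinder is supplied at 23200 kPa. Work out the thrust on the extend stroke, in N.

Cap-side area A_cap = π/4 × (3.06 cm)² = 7.354 cm^2
F = P × A_cap = 23200 kPa × A_cap

F ≈ 17100 N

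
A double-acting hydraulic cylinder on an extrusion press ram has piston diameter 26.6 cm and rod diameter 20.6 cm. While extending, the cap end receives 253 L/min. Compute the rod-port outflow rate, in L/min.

Q_out ≈ 101 L/min

Cap-side area A_cap = π/4 × (26.6 cm)² = 555.7 cm^2
Rod-side annular area A_ann = π/4 × (26.6² − 20.6²) = 222.4 cm^2
Piston speed v = Q_in/A_cap; rod-end outflow Q_out = v × A_ann = Q_in × A_ann/A_cap.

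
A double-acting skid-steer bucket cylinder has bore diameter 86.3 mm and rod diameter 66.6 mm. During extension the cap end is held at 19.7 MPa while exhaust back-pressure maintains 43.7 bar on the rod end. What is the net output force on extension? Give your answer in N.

F ≈ 1.05e5 N

Cap-side area A_cap = π/4 × (86.3 mm)² = 5849 mm^2
Rod-side annular area A_ann = π/4 × (86.3² − 66.6²) = 2366 mm^2
Net thrust = P_cap·A_cap − P_rod·A_ann = 1.152e5 N − 10340 N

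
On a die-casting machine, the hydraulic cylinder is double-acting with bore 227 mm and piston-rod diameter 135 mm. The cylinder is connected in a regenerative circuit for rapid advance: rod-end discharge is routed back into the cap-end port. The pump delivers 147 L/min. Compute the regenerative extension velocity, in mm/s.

In regeneration the rod-end outflow joins the pump flow into the cap end, so the net volume the pump must supply per unit advance equals the rod cross-section area.
Rod cross-section A_rod = π/4 × (135 mm)² = 14310 mm^2
v = Q_pump / A_rod

v ≈ 171 mm/s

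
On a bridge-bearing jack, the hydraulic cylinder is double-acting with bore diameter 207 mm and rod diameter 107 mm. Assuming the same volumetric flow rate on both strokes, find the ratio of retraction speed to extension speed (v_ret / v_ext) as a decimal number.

v_ret/v_ext ≈ 1.36

Cap-side area A_cap = π/4 × (207 mm)² = 33650 mm^2
Rod-side annular area A_ann = π/4 × (207² − 107²) = 24660 mm^2
For equal Q, v ∝ 1/A, so v_ret/v_ext = A_cap/A_ann.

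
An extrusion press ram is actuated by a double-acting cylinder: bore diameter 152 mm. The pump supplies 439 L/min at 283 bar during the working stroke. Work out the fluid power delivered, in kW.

W ≈ 207 kW

Hydraulic power = P × Q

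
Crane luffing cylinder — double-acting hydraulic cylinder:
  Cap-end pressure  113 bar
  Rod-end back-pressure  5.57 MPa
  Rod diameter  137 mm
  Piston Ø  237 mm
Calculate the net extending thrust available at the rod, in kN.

Cap-side area A_cap = π/4 × (237 mm)² = 44120 mm^2
Rod-side annular area A_ann = π/4 × (237² − 137²) = 29370 mm^2
Net thrust = P_cap·A_cap − P_rod·A_ann = 498.5 kN − 163.6 kN

F ≈ 335 kN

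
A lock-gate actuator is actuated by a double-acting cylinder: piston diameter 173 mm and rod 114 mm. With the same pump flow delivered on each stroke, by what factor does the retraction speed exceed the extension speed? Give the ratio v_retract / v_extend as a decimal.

Cap-side area A_cap = π/4 × (173 mm)² = 23510 mm^2
Rod-side annular area A_ann = π/4 × (173² − 114²) = 13300 mm^2
For equal Q, v ∝ 1/A, so v_ret/v_ext = A_cap/A_ann.

v_ret/v_ext ≈ 1.77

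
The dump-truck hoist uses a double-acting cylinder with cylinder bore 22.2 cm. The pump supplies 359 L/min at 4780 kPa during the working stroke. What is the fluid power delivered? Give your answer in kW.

Hydraulic power = P × Q

W ≈ 28.6 kW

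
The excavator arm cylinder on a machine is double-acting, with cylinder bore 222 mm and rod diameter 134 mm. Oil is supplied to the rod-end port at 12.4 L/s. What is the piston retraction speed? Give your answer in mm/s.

Rod-side annular area A_ann = π/4 × (222² − 134²) = 24600 mm^2
Flow into the rod-end port fills the annular volume.
v = Q / A

v ≈ 504 mm/s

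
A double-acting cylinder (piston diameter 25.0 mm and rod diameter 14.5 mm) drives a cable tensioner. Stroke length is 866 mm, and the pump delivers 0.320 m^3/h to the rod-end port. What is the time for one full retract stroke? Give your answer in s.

Rod-side annular area A_ann = π/4 × (25.0² − 14.5²) = 325.7 mm^2
Swept volume V = A × L; t = V / Q = A·L / Q

t ≈ 3.17 s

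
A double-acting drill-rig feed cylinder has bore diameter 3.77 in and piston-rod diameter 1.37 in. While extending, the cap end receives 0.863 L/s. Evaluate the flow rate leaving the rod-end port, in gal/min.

Q_out ≈ 11.9 gal/min

Cap-side area A_cap = π/4 × (3.77 in)² = 11.16 in^2
Rod-side annular area A_ann = π/4 × (3.77² − 1.37²) = 9.689 in^2
Piston speed v = Q_in/A_cap; rod-end outflow Q_out = v × A_ann = Q_in × A_ann/A_cap.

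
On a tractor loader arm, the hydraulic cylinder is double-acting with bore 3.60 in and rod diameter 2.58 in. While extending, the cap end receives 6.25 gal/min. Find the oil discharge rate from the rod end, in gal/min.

Q_out ≈ 3.04 gal/min

Cap-side area A_cap = π/4 × (3.60 in)² = 10.18 in^2
Rod-side annular area A_ann = π/4 × (3.60² − 2.58²) = 4.951 in^2
Piston speed v = Q_in/A_cap; rod-end outflow Q_out = v × A_ann = Q_in × A_ann/A_cap.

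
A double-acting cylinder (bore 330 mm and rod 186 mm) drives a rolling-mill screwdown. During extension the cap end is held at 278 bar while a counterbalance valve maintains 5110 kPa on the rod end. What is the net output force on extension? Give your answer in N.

F ≈ 2.08e6 N

Cap-side area A_cap = π/4 × (330 mm)² = 85530 mm^2
Rod-side annular area A_ann = π/4 × (330² − 186²) = 58360 mm^2
Net thrust = P_cap·A_cap − P_rod·A_ann = 2.378e6 N − 2.982e5 N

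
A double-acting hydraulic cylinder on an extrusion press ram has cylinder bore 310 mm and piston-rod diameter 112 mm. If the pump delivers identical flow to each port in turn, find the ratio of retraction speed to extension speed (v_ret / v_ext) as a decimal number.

Cap-side area A_cap = π/4 × (310 mm)² = 75480 mm^2
Rod-side annular area A_ann = π/4 × (310² − 112²) = 65620 mm^2
For equal Q, v ∝ 1/A, so v_ret/v_ext = A_cap/A_ann.

v_ret/v_ext ≈ 1.15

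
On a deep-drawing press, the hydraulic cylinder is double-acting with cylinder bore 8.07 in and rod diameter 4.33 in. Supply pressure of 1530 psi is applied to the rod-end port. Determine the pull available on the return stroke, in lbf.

Rod-side annular area A_ann = π/4 × (8.07² − 4.33²) = 36.42 in^2
On retraction the pressure acts on the annular area (bore minus rod).
F = P × A_ann

F ≈ 55700 lbf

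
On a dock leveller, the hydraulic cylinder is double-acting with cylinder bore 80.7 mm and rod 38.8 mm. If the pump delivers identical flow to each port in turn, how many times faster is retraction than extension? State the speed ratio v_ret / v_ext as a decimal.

Cap-side area A_cap = π/4 × (80.7 mm)² = 5115 mm^2
Rod-side annular area A_ann = π/4 × (80.7² − 38.8²) = 3933 mm^2
For equal Q, v ∝ 1/A, so v_ret/v_ext = A_cap/A_ann.

v_ret/v_ext ≈ 1.30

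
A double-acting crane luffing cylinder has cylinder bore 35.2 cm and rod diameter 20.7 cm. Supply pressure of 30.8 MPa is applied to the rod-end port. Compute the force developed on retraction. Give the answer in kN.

F ≈ 1960 kN

Rod-side annular area A_ann = π/4 × (35.2² − 20.7²) = 636.6 cm^2
On retraction the pressure acts on the annular area (bore minus rod).
F = P × A_ann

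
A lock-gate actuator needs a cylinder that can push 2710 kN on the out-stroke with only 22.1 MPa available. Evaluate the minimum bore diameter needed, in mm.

D ≈ 395 mm

Extension force acts on the full piston face: F = P × (π/4)D².
D = √(4F / (πP)) = √(4 × 2710 kN / (π × 22.1 MPa))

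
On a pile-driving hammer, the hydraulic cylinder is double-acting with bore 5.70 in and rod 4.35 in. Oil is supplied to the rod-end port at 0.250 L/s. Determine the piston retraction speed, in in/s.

v ≈ 1.43 in/s

Rod-side annular area A_ann = π/4 × (5.70² − 4.35²) = 10.66 in^2
Flow into the rod-end port fills the annular volume.
v = Q / A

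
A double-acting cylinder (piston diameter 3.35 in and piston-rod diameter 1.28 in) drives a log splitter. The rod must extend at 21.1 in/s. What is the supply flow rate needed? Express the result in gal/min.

Cap-side area A_cap = π/4 × (3.35 in)² = 8.814 in^2
Q = A × v

Q ≈ 48.3 gal/min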